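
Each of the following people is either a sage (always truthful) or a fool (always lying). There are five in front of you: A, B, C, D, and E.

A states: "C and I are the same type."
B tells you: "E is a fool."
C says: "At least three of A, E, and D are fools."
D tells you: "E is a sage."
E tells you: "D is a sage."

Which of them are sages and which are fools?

A: fool, B: sage, C: sage, D: fool, E: fool

Consider A. Suppose A is a sage.
Then no assignment of the remaining roles makes every statement match its speaker's type — contradiction.
So A is a fool.
Consider B. Suppose B is a fool.
Then no assignment of the remaining roles makes every statement match its speaker's type — contradiction.
So B is a sage.
Consider C. Suppose C is a fool.
Then A's statement comes out true, contradicting A being a fool.
So C is a sage.
Consider D. Suppose D is a sage.
Then C's statement comes out false, contradicting C being a sage.
So D is a fool.
With that fixed, E's statement is false, so E is a fool.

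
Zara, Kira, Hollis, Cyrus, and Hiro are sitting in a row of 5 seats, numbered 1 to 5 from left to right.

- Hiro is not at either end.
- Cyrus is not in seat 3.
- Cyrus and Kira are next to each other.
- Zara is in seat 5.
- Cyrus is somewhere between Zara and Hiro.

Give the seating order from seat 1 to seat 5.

Hollis, Hiro, Kira, Cyrus, Zara

From clue 1: Hiro is in {2,3,4}.
From clues 1–4: Zara → seat 5.
From clues 1–5: Hollis → seat 1, Hiro → seat 2, Kira → seat 3, Cyrus → seat 4.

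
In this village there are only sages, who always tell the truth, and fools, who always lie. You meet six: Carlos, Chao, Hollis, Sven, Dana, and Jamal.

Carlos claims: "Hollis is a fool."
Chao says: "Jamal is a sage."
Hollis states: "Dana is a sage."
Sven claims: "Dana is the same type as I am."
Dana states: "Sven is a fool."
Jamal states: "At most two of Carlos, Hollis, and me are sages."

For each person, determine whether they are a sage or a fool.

Consider Carlos. Suppose Carlos is a sage.
Then no assignment of the remaining roles makes every statement match its speaker's type — contradiction.
So Carlos is a fool.
With that fixed, Jamal's statement is true, so Jamal is a sage.
With that fixed, Chao's statement is true, so Chao is a sage.
Consider Hollis. Suppose Hollis is a fool.
Then Carlos's statement comes out true, contradicting Carlos being a fool.
So Hollis is a sage.
Consider Sven. Suppose Sven is a sage.
Then no assignment of the remaining roles makes every statement match its speaker's type — contradiction.
So Sven is a fool.
With that fixed, Dana's statement is true, so Dana is a sage.

Carlos: fool, Chao: sage, Hollis: sage, Sven: fool, Dana: sage, Jamal: sage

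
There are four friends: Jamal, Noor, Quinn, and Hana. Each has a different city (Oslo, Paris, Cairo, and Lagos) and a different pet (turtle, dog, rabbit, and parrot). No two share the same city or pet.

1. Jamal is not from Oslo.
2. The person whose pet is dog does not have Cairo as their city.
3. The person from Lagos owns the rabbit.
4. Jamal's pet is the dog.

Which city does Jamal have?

Clue 1 rules out Oslo for Jamal's city.
With clues 1–4, Cairo and Lagos are impossible for Jamal's city.
That leaves Paris.

Paris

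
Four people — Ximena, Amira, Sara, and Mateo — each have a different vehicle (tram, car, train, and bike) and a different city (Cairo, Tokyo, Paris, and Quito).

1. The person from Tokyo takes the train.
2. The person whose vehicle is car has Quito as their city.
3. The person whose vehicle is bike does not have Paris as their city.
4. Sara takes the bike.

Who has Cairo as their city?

Sara

With clues 1–4, Amira, Mateo, and Ximena are impossible for the one with city Cairo.
That leaves Sara.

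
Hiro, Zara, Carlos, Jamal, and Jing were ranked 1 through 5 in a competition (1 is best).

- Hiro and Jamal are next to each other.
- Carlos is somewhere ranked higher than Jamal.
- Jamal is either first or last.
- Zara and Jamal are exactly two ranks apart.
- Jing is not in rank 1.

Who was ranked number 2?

With clues 1–3, Hiro and Jamal are ruled out for rank 2.
With clues 1–4, Zara is ruled out for rank 2.
With clues 1–5, Carlos is ruled out for rank 2.
So rank 2 is Jing.

Jing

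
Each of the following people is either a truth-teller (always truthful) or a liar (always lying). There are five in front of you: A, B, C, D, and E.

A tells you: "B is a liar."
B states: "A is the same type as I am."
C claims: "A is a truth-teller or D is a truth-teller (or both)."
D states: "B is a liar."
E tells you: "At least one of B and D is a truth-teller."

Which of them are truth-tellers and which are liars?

Consider A. Suppose A is a liar.
Then whichever role B has, B's statement has the wrong truth value — contradiction.
So A is a truth-teller.
With that fixed, C's statement is true, so C is a truth-teller.
Consider B. Suppose B is a truth-teller.
Then A's statement comes out false, contradicting A being a truth-teller.
So B is a liar.
With that fixed, D's statement is true, so D is a truth-teller.
With that fixed, E's statement is true, so E is a truth-teller.

A: truth-teller, B: liar, C: truth-teller, D: truth-teller, E: truth-teller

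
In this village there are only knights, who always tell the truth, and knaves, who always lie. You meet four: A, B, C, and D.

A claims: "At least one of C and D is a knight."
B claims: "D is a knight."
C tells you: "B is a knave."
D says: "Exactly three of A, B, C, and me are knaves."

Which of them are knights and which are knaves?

Consider A. Suppose A is a knave.
Then no assignment of the remaining roles makes every statement match its speaker's type — contradiction.
So A is a knight.
Consider B. Suppose B is a knight.
Then no assignment of the remaining roles makes every statement match its speaker's type — contradiction.
So B is a knave.
With that fixed, C's statement is true, so C is a knight.
With that fixed, D's statement is false, so D is a knave.

A: knight, B: knave, C: knight, D: knave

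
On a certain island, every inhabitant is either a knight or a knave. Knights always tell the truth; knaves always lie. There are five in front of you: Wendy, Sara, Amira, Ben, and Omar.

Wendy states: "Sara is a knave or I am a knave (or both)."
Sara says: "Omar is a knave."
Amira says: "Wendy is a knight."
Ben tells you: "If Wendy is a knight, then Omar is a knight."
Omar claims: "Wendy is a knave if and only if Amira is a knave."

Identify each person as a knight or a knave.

Consider Wendy. Suppose Wendy is a knave.
Then Wendy's own statement would have to be false, but it can't be — contradiction.
So Wendy is a knight.
With that fixed, Amira's statement is true, so Amira is a knight.
With that fixed, Omar's statement is true, so Omar is a knight.
With that fixed, Sara's statement is false, so Sara is a knave.
With that fixed, Ben's statement is true, so Ben is a knight.

Wendy: knight, Sara: knave, Amira: knight, Ben: knight, Omar: knight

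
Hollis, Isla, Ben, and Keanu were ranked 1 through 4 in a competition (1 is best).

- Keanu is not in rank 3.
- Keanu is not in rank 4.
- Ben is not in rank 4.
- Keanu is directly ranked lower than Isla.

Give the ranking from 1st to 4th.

Isla, Keanu, Ben, Hollis

From clue 1: Keanu is in {1,2,4}.
From clues 1–2: Keanu is in {1,2}.
From clues 1–4: Isla → rank 1, Keanu → rank 2, Ben → rank 3, Hollis → rank 4.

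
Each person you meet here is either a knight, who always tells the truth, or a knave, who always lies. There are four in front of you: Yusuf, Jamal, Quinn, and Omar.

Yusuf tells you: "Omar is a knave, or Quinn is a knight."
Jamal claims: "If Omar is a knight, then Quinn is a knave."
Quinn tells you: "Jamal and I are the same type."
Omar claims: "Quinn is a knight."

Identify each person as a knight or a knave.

Consider Yusuf. Suppose Yusuf is a knave.
Then no assignment of the remaining roles makes every statement match its speaker's type — contradiction.
So Yusuf is a knight.
Consider Jamal. Suppose Jamal is a knave.
Then whichever role Quinn has, Quinn's statement has the wrong truth value — contradiction.
So Jamal is a knight.
Consider Quinn. Suppose Quinn is a knight.
Then no assignment of the remaining roles makes every statement match its speaker's type — contradiction.
So Quinn is a knave.
With that fixed, Omar's statement is false, so Omar is a knave.

Yusuf: knight, Jamal: knight, Quinn: knave, Omar: knave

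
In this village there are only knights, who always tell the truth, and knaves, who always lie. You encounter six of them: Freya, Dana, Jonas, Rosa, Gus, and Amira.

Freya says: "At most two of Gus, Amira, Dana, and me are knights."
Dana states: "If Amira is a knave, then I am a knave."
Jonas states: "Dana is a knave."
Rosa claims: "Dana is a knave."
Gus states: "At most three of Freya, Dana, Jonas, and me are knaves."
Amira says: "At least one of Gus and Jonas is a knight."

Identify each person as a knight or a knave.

Freya: knave, Dana: knight, Jonas: knave, Rosa: knave, Gus: knight, Amira: knight

Consider Freya. Suppose Freya is a knight.
Then no assignment of the remaining roles makes every statement match its speaker's type — contradiction.
So Freya is a knave.
Consider Dana. Suppose Dana is a knave.
Then Freya's statement comes out true, contradicting Freya being a knave.
So Dana is a knight.
With that fixed, Jonas's statement is false, so Jonas is a knave.
With that fixed, Rosa's statement is false, so Rosa is a knave.
With that fixed, Gus's statement is true, so Gus is a knight.
With that fixed, Amira's statement is true, so Amira is a knight.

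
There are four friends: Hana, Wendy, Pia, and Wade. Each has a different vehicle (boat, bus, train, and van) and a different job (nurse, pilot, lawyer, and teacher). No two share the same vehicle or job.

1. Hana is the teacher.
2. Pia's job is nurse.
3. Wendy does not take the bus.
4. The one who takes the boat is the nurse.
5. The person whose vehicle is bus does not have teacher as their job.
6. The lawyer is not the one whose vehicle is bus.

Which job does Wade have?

Clue 1 rules out teacher for Wade's job.
With clues 1–2, nurse is impossible for Wade's job.
With clues 1–6, lawyer is impossible for Wade's job.
That leaves pilot.

pilot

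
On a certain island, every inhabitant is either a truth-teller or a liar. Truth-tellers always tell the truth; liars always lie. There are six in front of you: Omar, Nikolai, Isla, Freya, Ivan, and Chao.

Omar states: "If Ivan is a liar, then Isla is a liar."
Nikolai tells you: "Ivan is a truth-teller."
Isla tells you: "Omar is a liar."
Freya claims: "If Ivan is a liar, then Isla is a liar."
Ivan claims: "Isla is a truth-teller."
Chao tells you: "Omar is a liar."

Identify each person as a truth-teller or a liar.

Omar: truth-teller, Nikolai: liar, Isla: liar, Freya: truth-teller, Ivan: liar, Chao: liar

Consider Omar. Suppose Omar is a liar.
Then no assignment of the remaining roles makes every statement match its speaker's type — contradiction.
So Omar is a truth-teller.
With that fixed, Isla's statement is false, so Isla is a liar.
With that fixed, Freya's statement is true, so Freya is a truth-teller.
With that fixed, Ivan's statement is false, so Ivan is a liar.
With that fixed, Chao's statement is false, so Chao is a liar.
With that fixed, Nikolai's statement is false, so Nikolai is a liar.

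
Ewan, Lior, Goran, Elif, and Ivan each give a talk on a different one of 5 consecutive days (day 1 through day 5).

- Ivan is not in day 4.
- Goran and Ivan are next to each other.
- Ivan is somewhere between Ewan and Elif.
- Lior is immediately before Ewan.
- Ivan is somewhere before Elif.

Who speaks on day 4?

Goran

With clue 1, Ivan is ruled out for day 4.
With clues 1–4, Elif and Ewan are ruled out for day 4.
With clues 1–5, Lior is ruled out for day 4.
So day 4 is Goran.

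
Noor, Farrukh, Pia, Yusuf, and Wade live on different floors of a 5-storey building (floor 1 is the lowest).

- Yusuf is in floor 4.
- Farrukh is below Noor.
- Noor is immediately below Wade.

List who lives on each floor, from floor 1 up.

Farrukh, Noor, Wade, Yusuf, Pia

From clue 1: Yusuf → floor 4.
From clues 1–2: Noor is in {2,3,5}.
From clues 1–3: Farrukh → floor 1, Noor → floor 2, Wade → floor 3, Pia → floor 5.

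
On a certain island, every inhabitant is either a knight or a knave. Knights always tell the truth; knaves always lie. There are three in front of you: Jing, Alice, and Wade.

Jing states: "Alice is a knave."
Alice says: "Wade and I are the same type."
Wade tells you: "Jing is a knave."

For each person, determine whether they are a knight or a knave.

Jing: knave, Alice: knight, Wade: knight

Consider Jing. Suppose Jing is a knight.
Then no assignment of the remaining roles makes every statement match its speaker's type — contradiction.
So Jing is a knave.
With that fixed, Wade's statement is true, so Wade is a knight.
Consider Alice. Suppose Alice is a knave.
Then Jing's statement comes out true, contradicting Jing being a knave.
So Alice is a knight.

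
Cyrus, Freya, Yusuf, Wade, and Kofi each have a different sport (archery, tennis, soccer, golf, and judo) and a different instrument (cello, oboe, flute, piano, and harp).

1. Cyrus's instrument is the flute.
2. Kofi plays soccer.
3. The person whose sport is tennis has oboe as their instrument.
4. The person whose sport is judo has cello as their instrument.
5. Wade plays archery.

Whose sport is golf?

With clues 1–2, Kofi is impossible for the one with sport golf.
With clues 1–5, Freya, Wade, and Yusuf are impossible for the one with sport golf.
That leaves Cyrus.

Cyrus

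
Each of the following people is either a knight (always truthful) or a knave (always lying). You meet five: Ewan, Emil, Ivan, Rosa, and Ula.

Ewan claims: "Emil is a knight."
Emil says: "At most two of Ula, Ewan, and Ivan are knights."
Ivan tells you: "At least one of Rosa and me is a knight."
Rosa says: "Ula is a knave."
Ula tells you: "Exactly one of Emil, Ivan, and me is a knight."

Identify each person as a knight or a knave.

Consider Ewan. Suppose Ewan is a knave.
Then no assignment of the remaining roles makes every statement match its speaker's type — contradiction.
So Ewan is a knight.
Consider Emil. Suppose Emil is a knave.
Then Ewan's statement comes out false, contradicting Ewan being a knight.
So Emil is a knight.
Consider Ivan. Suppose Ivan is a knave.
Then whichever role Ula has, Ula's statement has the wrong truth value — contradiction.
So Ivan is a knight.
With that fixed, Ula's statement is false, so Ula is a knave.
With that fixed, Rosa's statement is true, so Rosa is a knight.

Ewan: knight, Emil: knight, Ivan: knight, Rosa: knight, Ula: knave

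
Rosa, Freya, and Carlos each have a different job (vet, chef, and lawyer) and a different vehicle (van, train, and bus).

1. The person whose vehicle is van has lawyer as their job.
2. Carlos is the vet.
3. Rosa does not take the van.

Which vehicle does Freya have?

van

With clues 1–3, bus and train are impossible for Freya's vehicle.
That leaves van.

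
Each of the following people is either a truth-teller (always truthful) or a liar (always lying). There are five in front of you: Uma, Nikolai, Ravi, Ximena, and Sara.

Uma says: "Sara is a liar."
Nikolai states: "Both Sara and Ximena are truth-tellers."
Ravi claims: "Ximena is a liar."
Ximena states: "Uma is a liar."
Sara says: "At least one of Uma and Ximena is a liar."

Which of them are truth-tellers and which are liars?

Uma: liar, Nikolai: truth-teller, Ravi: liar, Ximena: truth-teller, Sara: truth-teller

Consider Uma. Suppose Uma is a truth-teller.
Then no assignment of the remaining roles makes every statement match its speaker's type — contradiction.
So Uma is a liar.
With that fixed, Ximena's statement is true, so Ximena is a truth-teller.
With that fixed, Sara's statement is true, so Sara is a truth-teller.
With that fixed, Nikolai's statement is true, so Nikolai is a truth-teller.
With that fixed, Ravi's statement is false, so Ravi is a liar.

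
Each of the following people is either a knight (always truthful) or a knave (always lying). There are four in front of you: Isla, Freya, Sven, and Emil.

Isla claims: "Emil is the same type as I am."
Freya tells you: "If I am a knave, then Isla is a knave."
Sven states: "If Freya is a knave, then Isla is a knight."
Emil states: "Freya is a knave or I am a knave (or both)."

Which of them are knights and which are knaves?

Isla: knight, Freya: knave, Sven: knight, Emil: knight

Consider Isla. Suppose Isla is a knave.
Then no assignment of the remaining roles makes every statement match its speaker's type — contradiction.
So Isla is a knight.
With that fixed, Sven's statement is true, so Sven is a knight.
Consider Freya. Suppose Freya is a knight.
Then whichever role Emil has, Emil's statement has the wrong truth value — contradiction.
So Freya is a knave.
With that fixed, Emil's statement is true, so Emil is a knight.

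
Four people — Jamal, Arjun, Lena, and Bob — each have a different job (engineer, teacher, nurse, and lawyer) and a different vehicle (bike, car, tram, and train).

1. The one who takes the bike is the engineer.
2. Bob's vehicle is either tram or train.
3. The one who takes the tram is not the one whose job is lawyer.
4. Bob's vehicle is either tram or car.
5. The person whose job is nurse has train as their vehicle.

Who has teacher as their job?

With clues 1–5, Arjun, Jamal, and Lena are impossible for the one with job teacher.
That leaves Bob.

Bob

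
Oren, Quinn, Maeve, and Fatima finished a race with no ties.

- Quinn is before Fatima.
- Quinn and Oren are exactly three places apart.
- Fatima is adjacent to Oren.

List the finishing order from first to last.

Quinn, Maeve, Fatima, Oren

From clue 1: Quinn is in {1,2,3}.
From clues 1–2: Quinn → place 1, Oren → place 4.
From clues 1–3: Maeve → place 2, Fatima → place 3.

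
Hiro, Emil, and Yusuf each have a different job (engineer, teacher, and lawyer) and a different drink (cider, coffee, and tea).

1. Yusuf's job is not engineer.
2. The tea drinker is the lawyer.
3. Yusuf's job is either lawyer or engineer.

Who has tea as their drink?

With clues 1–3, Emil and Hiro are impossible for the one with drink tea.
That leaves Yusuf.

Yusuf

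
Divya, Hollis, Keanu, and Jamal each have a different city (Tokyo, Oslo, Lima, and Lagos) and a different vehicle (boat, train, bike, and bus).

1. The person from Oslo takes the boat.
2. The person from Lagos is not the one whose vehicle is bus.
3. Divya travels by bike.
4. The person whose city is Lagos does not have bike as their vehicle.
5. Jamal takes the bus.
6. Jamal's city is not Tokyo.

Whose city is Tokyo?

Divya

With clues 1–5, Hollis and Keanu are impossible for the one with city Tokyo.
With clues 1–6, Jamal is impossible for the one with city Tokyo.
That leaves Divya.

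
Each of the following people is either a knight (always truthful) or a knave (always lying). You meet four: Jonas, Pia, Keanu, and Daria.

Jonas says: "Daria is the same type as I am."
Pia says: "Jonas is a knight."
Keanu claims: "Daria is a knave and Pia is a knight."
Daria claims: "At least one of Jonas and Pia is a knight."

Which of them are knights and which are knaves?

Jonas: knight, Pia: knight, Keanu: knave, Daria: knight

Consider Jonas. Suppose Jonas is a knave.
Then no assignment of the remaining roles makes every statement match its speaker's type — contradiction.
So Jonas is a knight.
With that fixed, Pia's statement is true, so Pia is a knight.
With that fixed, Daria's statement is true, so Daria is a knight.
With that fixed, Keanu's statement is false, so Keanu is a knave.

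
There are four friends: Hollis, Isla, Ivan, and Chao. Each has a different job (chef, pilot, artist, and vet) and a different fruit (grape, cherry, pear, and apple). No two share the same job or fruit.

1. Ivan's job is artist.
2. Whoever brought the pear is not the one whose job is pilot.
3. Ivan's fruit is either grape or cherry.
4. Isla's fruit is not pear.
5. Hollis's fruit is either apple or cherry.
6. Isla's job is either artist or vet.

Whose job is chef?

Chao

Clue 1 rules out Ivan for the one with job chef.
With clues 1–6, Hollis and Isla are impossible for the one with job chef.
That leaves Chao.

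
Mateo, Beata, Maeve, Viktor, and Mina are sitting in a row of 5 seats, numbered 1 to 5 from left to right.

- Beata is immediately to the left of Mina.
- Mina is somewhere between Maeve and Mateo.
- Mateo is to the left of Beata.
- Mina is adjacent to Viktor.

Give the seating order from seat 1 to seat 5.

From clue 1: Beata is in {1,2,3,4}.
From clues 1–2: Beata is in {2,3}.
From clues 1–3: Mateo is in {1,2}.
From clues 1–4: Mateo → seat 1, Beata → seat 2, Mina → seat 3, Viktor → seat 4, Maeve → seat 5.

Mateo, Beata, Mina, Viktor, Maeve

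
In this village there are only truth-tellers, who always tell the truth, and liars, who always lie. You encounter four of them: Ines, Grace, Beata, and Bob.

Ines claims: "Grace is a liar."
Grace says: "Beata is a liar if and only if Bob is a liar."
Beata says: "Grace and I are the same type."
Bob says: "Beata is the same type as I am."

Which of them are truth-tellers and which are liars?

Consider Ines. Suppose Ines is a truth-teller.
Then no assignment of the remaining roles makes every statement match its speaker's type — contradiction.
So Ines is a liar.
Consider Grace. Suppose Grace is a liar.
Then Ines's statement comes out true, contradicting Ines being a liar.
So Grace is a truth-teller.
Consider Beata. Suppose Beata is a liar.
Then whichever role Bob has, Bob's statement has the wrong truth value — contradiction.
So Beata is a truth-teller.
Consider Bob. Suppose Bob is a liar.
Then Grace's statement comes out false, contradicting Grace being a truth-teller.
So Bob is a truth-teller.

Ines: liar, Grace: truth-teller, Beata: truth-teller, Bob: truth-teller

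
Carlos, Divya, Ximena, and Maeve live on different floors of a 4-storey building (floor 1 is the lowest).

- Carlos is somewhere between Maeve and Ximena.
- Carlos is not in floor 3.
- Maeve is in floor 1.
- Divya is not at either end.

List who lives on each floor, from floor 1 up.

Maeve, Carlos, Divya, Ximena

From clue 1: Carlos is in {2,3}.
From clues 1–2: Carlos → floor 2.
From clues 1–3: Maeve → floor 1.
From clues 1–4: Divya → floor 3, Ximena → floor 4.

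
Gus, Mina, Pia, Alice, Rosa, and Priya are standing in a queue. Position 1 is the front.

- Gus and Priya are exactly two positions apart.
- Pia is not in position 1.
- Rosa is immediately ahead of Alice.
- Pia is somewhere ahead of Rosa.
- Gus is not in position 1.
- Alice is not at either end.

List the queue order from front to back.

Priya, Pia, Gus, Rosa, Alice, Mina

From clues 1–2: Pia is in {2,3,4,5,6}.
From clues 1–3: Alice is in {2,3,5,6}.
From clues 1–4: Alice is in {5,6}.
From clues 1–6: Priya → position 1, Pia → position 2, Gus → position 3, Rosa → position 4, Alice → position 5, Mina → position 6.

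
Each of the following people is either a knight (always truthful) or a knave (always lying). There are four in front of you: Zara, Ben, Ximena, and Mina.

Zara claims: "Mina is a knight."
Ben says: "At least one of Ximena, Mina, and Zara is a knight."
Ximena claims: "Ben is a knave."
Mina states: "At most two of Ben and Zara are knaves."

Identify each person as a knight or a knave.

Zara: knight, Ben: knight, Ximena: knave, Mina: knight

Regardless of anyone's role, Mina's statement is true, so Mina is a knight.
With that fixed, Zara's statement is true, so Zara is a knight.
With that fixed, Ben's statement is true, so Ben is a knight.
With that fixed, Ximena's statement is false, so Ximena is a knave.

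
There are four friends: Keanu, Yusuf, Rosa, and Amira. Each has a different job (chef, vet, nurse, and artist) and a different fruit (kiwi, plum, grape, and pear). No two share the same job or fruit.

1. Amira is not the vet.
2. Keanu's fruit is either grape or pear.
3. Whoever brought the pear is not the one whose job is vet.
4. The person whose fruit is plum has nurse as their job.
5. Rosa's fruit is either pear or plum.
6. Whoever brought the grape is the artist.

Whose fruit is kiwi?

Yusuf

With clues 1–2, Keanu is impossible for the one with fruit kiwi.
With clues 1–5, Rosa is impossible for the one with fruit kiwi.
With clues 1–6, Amira is impossible for the one with fruit kiwi.
That leaves Yusuf.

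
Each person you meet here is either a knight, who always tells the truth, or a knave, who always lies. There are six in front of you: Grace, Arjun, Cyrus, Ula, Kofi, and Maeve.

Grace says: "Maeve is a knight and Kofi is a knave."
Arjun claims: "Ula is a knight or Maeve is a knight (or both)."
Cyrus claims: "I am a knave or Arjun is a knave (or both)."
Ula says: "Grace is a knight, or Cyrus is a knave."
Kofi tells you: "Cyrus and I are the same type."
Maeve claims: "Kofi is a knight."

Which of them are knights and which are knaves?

Grace: knave, Arjun: knave, Cyrus: knight, Ula: knave, Kofi: knave, Maeve: knave

Consider Grace. Suppose Grace is a knight.
Then no assignment of the remaining roles makes every statement match its speaker's type — contradiction.
So Grace is a knave.
Consider Arjun. Suppose Arjun is a knight.
Then whichever role Cyrus has, Cyrus's statement has the wrong truth value — contradiction.
So Arjun is a knave.
With that fixed, Cyrus's statement is true, so Cyrus is a knight.
With that fixed, Ula's statement is false, so Ula is a knave.
Consider Kofi. Suppose Kofi is a knight.
Then no assignment of the remaining roles makes every statement match its speaker's type — contradiction.
So Kofi is a knave.
With that fixed, Maeve's statement is false, so Maeve is a knave.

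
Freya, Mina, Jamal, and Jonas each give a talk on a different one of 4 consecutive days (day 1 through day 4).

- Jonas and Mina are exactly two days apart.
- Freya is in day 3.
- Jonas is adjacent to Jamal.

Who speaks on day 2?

With clues 1–2, Freya and Jamal are ruled out for day 2.
With clues 1–3, Mina is ruled out for day 2.
So day 2 is Jonas.

Jonas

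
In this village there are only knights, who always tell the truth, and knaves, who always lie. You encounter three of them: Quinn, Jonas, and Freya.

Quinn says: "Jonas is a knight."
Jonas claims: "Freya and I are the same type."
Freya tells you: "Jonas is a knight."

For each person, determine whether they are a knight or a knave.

Quinn: knight, Jonas: knight, Freya: knight

Consider Quinn. Suppose Quinn is a knave.
Then no assignment of the remaining roles makes every statement match its speaker's type — contradiction.
So Quinn is a knight.
Consider Jonas. Suppose Jonas is a knave.
Then Quinn's statement comes out false, contradicting Quinn being a knight.
So Jonas is a knight.
With that fixed, Freya's statement is true, so Freya is a knight.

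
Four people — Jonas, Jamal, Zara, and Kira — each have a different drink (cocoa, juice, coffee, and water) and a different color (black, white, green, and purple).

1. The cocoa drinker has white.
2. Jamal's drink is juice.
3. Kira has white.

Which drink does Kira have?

cocoa

With clues 1–2, juice is impossible for Kira's drink.
With clues 1–3, coffee and water are impossible for Kira's drink.
That leaves cocoa.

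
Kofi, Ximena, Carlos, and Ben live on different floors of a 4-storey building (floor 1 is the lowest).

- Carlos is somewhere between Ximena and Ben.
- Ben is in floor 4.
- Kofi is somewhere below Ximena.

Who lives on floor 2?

With clues 1–2, Ben is ruled out for floor 2.
With clues 1–3, Carlos and Kofi are ruled out for floor 2.
So floor 2 is Ximena.

Ximena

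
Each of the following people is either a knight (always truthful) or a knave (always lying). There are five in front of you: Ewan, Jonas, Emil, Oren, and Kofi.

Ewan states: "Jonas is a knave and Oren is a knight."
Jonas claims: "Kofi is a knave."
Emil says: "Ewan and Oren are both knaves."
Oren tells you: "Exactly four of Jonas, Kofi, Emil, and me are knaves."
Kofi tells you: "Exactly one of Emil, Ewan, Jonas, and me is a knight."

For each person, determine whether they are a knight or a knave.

Consider Ewan. Suppose Ewan is a knight.
Then no assignment of the remaining roles makes every statement match its speaker's type — contradiction.
So Ewan is a knave.
Consider Jonas. Suppose Jonas is a knave.
Then no assignment of the remaining roles makes every statement match its speaker's type — contradiction.
So Jonas is a knight.
With that fixed, Oren's statement is false, so Oren is a knave.
With that fixed, Emil's statement is true, so Emil is a knight.
With that fixed, Kofi's statement is false, so Kofi is a knave.

Ewan: knave, Jonas: knight, Emil: knight, Oren: knave, Kofi: knave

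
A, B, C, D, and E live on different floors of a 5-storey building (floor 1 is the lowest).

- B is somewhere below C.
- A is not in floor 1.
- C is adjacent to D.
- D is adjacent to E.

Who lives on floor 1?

B

With clue 1, C is ruled out for floor 1.
With clues 1–2, A is ruled out for floor 1.
With clues 1–3, D is ruled out for floor 1.
With clues 1–4, E is ruled out for floor 1.
So floor 1 is B.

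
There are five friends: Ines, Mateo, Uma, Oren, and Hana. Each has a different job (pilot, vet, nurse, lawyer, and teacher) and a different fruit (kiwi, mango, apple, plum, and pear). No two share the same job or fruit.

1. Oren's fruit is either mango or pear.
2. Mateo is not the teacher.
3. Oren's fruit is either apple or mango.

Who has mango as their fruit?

With clues 1–3, Hana, Ines, Mateo, and Uma are impossible for the one with fruit mango.
That leaves Oren.

Oren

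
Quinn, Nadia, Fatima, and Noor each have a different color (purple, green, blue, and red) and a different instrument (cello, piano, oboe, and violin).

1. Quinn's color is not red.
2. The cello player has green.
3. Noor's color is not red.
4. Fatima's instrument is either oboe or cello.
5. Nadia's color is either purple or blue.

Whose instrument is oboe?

With clues 1–5, Nadia, Noor, and Quinn are impossible for the one with instrument oboe.
That leaves Fatima.

Fatima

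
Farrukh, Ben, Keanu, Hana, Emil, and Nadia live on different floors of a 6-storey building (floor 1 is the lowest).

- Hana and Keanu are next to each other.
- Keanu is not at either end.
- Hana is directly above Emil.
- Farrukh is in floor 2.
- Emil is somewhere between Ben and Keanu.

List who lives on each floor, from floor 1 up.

From clues 1–2: Keanu is in {2,3,4,5}.
From clues 1–3: Keanu is in {3,4,5}.
From clues 1–4: Farrukh → floor 2, Emil → floor 3, Hana → floor 4, Keanu → floor 5.
From clues 1–5: Ben → floor 1, Nadia → floor 6.

Ben, Farrukh, Emil, Hana, Keanu, Nadia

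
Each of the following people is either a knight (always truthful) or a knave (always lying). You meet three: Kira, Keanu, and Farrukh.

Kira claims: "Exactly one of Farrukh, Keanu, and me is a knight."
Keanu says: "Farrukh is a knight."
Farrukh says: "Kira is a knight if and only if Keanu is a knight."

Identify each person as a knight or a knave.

Kira: knight, Keanu: knave, Farrukh: knave

Consider Kira. Suppose Kira is a knave.
Then no assignment of the remaining roles makes every statement match its speaker's type — contradiction.
So Kira is a knight.
Consider Keanu. Suppose Keanu is a knight.
Then Kira's statement comes out false, contradicting Kira being a knight.
So Keanu is a knave.
With that fixed, Farrukh's statement is false, so Farrukh is a knave.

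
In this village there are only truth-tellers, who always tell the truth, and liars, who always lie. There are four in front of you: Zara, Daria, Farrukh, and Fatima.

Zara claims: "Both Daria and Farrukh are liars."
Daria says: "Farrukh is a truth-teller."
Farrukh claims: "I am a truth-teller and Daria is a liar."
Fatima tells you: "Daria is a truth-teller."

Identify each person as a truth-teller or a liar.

Zara: truth-teller, Daria: liar, Farrukh: liar, Fatima: liar

Consider Zara. Suppose Zara is a liar.
Then no assignment of the remaining roles makes every statement match its speaker's type — contradiction.
So Zara is a truth-teller.
Consider Daria. Suppose Daria is a truth-teller.
Then Zara's statement comes out false, contradicting Zara being a truth-teller.
So Daria is a liar.
With that fixed, Fatima's statement is false, so Fatima is a liar.
Consider Farrukh. Suppose Farrukh is a truth-teller.
Then Zara's statement comes out false, contradicting Zara being a truth-teller.
So Farrukh is a liar.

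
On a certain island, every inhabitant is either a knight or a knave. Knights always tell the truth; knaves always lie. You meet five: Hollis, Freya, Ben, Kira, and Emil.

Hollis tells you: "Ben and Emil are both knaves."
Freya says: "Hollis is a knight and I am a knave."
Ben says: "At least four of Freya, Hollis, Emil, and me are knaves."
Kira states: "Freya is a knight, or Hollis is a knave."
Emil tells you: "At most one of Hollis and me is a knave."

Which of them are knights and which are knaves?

Hollis: knave, Freya: knave, Ben: knave, Kira: knight, Emil: knight

Consider Hollis. Suppose Hollis is a knight.
Then whichever role Freya has, Freya's statement has the wrong truth value — contradiction.
So Hollis is a knave.
With that fixed, Freya's statement is false, so Freya is a knave.
With that fixed, Kira's statement is true, so Kira is a knight.
Consider Ben. Suppose Ben is a knight.
Then Ben's own statement would have to be true, but it can't be — contradiction.
So Ben is a knave.
Consider Emil. Suppose Emil is a knave.
Then Hollis's statement comes out true, contradicting Hollis being a knave.
So Emil is a knight.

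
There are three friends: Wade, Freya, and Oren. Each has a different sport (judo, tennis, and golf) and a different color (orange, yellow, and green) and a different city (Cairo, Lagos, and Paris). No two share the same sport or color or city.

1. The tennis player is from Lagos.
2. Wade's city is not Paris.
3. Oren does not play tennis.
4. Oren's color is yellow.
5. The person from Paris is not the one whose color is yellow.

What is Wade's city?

With clues 1–2, Paris is impossible for Wade's city.
With clues 1–5, Cairo is impossible for Wade's city.
That leaves Lagos.

Lagos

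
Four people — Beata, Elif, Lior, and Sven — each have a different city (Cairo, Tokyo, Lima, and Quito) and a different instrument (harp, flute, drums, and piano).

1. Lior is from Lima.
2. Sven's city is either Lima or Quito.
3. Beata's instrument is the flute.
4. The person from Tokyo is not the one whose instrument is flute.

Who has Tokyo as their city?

Clue 1 rules out Lior for the one with city Tokyo.
With clues 1–2, Sven is impossible for the one with city Tokyo.
With clues 1–4, Beata is impossible for the one with city Tokyo.
That leaves Elif.

Elif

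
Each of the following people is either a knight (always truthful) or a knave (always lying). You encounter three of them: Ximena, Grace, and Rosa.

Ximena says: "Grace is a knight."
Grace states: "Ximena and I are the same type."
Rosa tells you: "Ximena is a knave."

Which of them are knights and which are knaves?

Ximena: knight, Grace: knight, Rosa: knave

Consider Ximena. Suppose Ximena is a knave.
Then whichever role Grace has, Grace's statement has the wrong truth value — contradiction.
So Ximena is a knight.
With that fixed, Rosa's statement is false, so Rosa is a knave.
Consider Grace. Suppose Grace is a knave.
Then Ximena's statement comes out false, contradicting Ximena being a knight.
So Grace is a knight.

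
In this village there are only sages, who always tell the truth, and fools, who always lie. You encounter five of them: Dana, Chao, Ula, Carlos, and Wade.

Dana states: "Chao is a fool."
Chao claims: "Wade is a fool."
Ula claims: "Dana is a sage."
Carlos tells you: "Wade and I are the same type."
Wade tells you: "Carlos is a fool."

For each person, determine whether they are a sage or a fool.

Dana: sage, Chao: fool, Ula: sage, Carlos: fool, Wade: sage

Consider Dana. Suppose Dana is a fool.
Then no assignment of the remaining roles makes every statement match its speaker's type — contradiction.
So Dana is a sage.
With that fixed, Ula's statement is true, so Ula is a sage.
Consider Chao. Suppose Chao is a sage.
Then Dana's statement comes out false, contradicting Dana being a sage.
So Chao is a fool.
Consider Carlos. Suppose Carlos is a sage.
Then no assignment of the remaining roles makes every statement match its speaker's type — contradiction.
So Carlos is a fool.
With that fixed, Wade's statement is true, so Wade is a sage.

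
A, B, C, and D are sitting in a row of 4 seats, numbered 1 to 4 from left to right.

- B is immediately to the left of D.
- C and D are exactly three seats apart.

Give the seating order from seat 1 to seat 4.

C, A, B, D

From clue 1: B is in {1,2,3}.
From clues 1–2: C → seat 1, A → seat 2, B → seat 3, D → seat 4.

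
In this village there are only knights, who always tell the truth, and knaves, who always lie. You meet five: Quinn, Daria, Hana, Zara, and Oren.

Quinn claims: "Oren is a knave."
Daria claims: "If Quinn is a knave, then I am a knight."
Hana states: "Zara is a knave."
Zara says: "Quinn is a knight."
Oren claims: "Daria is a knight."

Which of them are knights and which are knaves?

Quinn: knave, Daria: knight, Hana: knight, Zara: knave, Oren: knight

Consider Quinn. Suppose Quinn is a knight.
Then no assignment of the remaining roles makes every statement match its speaker's type — contradiction.
So Quinn is a knave.
With that fixed, Zara's statement is false, so Zara is a knave.
With that fixed, Hana's statement is true, so Hana is a knight.
Consider Daria. Suppose Daria is a knave.
Then no assignment of the remaining roles makes every statement match its speaker's type — contradiction.
So Daria is a knight.
With that fixed, Oren's statement is true, so Oren is a knight.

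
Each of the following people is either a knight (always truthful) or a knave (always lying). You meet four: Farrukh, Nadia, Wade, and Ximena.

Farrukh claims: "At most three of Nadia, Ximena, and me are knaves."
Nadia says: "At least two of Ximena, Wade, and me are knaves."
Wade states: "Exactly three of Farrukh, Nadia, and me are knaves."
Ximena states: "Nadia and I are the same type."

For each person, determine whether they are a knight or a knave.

Regardless of anyone's role, Farrukh's statement is true, so Farrukh is a knight.
With that fixed, Wade's statement is false, so Wade is a knave.
Consider Nadia. Suppose Nadia is a knave.
Then Nadia's own statement would have to be false, but it can't be — contradiction.
So Nadia is a knight.
Consider Ximena. Suppose Ximena is a knight.
Then Nadia's statement comes out false, contradicting Nadia being a knight.
So Ximena is a knave.

Farrukh: knight, Nadia: knight, Wade: knave, Ximena: knave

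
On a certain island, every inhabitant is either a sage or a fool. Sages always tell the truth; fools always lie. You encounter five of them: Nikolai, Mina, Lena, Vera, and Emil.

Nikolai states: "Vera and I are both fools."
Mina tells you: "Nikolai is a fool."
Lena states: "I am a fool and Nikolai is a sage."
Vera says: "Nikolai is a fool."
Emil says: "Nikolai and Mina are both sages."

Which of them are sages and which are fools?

Nikolai: fool, Mina: sage, Lena: fool, Vera: sage, Emil: fool

Consider Nikolai. Suppose Nikolai is a sage.
Then Nikolai's own statement would have to be true, but it can't be — contradiction.
So Nikolai is a fool.
With that fixed, Mina's statement is true, so Mina is a sage.
With that fixed, Lena's statement is false, so Lena is a fool.
With that fixed, Vera's statement is true, so Vera is a sage.
With that fixed, Emil's statement is false, so Emil is a fool.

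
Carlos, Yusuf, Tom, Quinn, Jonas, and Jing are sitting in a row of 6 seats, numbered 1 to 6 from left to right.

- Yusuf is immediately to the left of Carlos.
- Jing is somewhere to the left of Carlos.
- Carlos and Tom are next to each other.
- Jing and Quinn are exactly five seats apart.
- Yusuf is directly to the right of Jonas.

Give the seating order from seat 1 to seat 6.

Jing, Jonas, Yusuf, Carlos, Tom, Quinn

From clue 1: Carlos is in {2,3,4,5,6}.
From clues 1–2: Carlos is in {3,4,5,6}.
From clues 1–3: Carlos is in {3,4,5}.
From clues 1–4: Jing → seat 1, Quinn → seat 6.
From clues 1–5: Jonas → seat 2, Yusuf → seat 3, Carlos → seat 4, Tom → seat 5.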